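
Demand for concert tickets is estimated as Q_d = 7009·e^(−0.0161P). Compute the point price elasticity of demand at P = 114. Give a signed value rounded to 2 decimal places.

dQ_d/dP = −0.0161·Q_d = -18.0044. At P = 114, Q_d = 1118.28.
Ed = (dQ_d/dP)·(P/Q_d) = (-18.0044) × (114/1118.28) = -1.8354

-1.84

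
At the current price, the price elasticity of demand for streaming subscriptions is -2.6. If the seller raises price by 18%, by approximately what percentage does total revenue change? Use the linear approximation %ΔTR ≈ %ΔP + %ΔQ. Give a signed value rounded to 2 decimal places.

-28.80%

%ΔQ ≈ Ed × %ΔP = (-2.6) × (+18%) = -46.8000%
%ΔTR ≈ %ΔP + %ΔQ = (+18%) + (-46.8000%) = -28.8000%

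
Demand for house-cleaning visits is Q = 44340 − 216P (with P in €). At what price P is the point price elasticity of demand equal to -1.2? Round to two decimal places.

111.97

Ed = −216P/(44340 − 216P). Set this equal to -1.2:
216P = 1.2·(44340 − 216P) ⇒ 216P(1 + 1.2) = 1.2·44340
P = 1.2·44340 / (216·2.2) = 111.9696…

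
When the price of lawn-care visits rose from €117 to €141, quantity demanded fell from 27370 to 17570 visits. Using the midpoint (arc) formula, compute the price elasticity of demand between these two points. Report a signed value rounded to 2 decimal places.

%ΔQ = (17570 − 27370) / [(27370 + 17570)/2] = -9800/22470 = -0.436137…
%ΔP = (141 − 117) / [(117 + 141)/2] = 24/129 = 0.186046…
Arc Ed = %ΔQ / %ΔP = (-9800/22470) / (24/129) = -2.3442…

-2.34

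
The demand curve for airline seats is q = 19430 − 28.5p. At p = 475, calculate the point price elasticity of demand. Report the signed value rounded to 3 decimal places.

dq/dp = −28.5. At p = 475, q = 19430 − 28.5(475) = 5892.5.
Ed = (dq/dp)·(p/q) = −28.5 × (475/5892.5) = -2.29741…

-2.297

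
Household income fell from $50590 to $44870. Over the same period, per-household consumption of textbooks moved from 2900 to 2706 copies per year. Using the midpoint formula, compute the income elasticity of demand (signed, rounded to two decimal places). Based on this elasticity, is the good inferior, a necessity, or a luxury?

%ΔQ = (2706 − 2900)/[( 2900 + 2706)/2] = -194/2803 = -0.069211…
%ΔIncome = (44870 − 50590)/[( 50590 + 44870)/2] = -5720/47730 = -0.119840…
E_income = (-194/2803) / (-5720/47730) = 0.5775…
0 < E_income < 1 ⇒ normal good, necessity.

0.58; necessity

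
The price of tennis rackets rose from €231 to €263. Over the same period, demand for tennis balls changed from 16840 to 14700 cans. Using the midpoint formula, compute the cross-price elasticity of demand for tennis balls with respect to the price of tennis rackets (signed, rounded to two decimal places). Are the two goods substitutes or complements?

%ΔQ_{tennis balls} = (14700 − 16840)/avg = -2140/15770 = -0.135700…
%ΔP_{tennis rackets} = (263 − 231)/avg = 32/247 = 0.129554…
E_cross = (-2140/15770) / (32/247) = -1.0474…
E_cross < 0 ⇒ the goods are complements.

-1.05; complements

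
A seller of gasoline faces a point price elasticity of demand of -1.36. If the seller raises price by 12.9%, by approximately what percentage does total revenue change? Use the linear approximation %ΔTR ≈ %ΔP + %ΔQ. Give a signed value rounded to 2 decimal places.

%ΔQ ≈ Ed × %ΔP = (-1.36) × (+12.9%) = -17.5440%
%ΔTR ≈ %ΔP + %ΔQ = (+12.9%) + (-17.5440%) = -4.6440%

-4.64%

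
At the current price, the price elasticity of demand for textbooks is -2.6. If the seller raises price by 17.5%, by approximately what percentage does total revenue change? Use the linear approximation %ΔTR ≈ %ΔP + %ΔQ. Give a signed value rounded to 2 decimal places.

-28.00%

%ΔQ ≈ Ed × %ΔP = (-2.6) × (+17.5%) = -45.5000%
%ΔTR ≈ %ΔP + %ΔQ = (+17.5%) + (-45.5000%) = -28.0000%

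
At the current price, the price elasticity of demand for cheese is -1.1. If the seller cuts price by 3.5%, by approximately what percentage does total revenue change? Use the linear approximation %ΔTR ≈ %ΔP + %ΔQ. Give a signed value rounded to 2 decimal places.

%ΔQ ≈ Ed × %ΔP = (-1.1) × (-3.5%) = +3.8500%
%ΔTR ≈ %ΔP + %ΔQ = (-3.5%) + (+3.8500%) = +0.3500%

+0.35%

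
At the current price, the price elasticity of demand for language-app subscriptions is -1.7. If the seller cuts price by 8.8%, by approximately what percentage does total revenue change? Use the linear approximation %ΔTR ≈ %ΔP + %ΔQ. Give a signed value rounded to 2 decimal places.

+6.16%

%ΔQ ≈ Ed × %ΔP = (-1.7) × (-8.8%) = +14.9600%
%ΔTR ≈ %ΔP + %ΔQ = (-8.8%) + (+14.9600%) = +6.1600%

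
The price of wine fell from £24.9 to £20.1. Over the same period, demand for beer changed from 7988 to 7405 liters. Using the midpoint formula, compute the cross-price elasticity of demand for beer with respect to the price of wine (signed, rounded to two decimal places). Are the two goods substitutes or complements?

%ΔQ_{beer} = (7405 − 7988)/avg = -583/7696.5 = -0.075748…
%ΔP_{wine} = (20.1 − 24.9)/avg = -4.8/22.5 = -0.213333…
E_cross = (-583/7696.5) / (-4.8/22.5) = 0.3550…
E_cross > 0 ⇒ the goods are substitutes.

0.36; substitutes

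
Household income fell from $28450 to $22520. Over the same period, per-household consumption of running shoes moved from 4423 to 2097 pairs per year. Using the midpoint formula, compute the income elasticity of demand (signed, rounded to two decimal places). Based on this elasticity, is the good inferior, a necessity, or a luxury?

%ΔQ = (2097 − 4423)/[( 4423 + 2097)/2] = -2326/3260 = -0.713496…
%ΔIncome = (22520 − 28450)/[( 28450 + 22520)/2] = -5930/25485 = -0.232685…
E_income = (-2326/3260) / (-5930/25485) = 3.0663…
E_income > 1 ⇒ normal good, luxury.

3.07; luxury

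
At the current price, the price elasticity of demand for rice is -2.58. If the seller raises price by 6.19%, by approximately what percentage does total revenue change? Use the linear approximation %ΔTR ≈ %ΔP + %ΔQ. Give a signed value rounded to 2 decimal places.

-9.78%

%ΔQ ≈ Ed × %ΔP = (-2.58) × (+6.19%) = -15.9702%
%ΔTR ≈ %ΔP + %ΔQ = (+6.19%) + (-15.9702%) = -9.7802%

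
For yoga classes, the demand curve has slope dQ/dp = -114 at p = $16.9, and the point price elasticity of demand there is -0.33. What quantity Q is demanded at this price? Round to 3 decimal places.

Ed = (dQ/dp)·(p/Q) ⇒ Q = (dQ/dp)·p/Ed = (-114)·16.9/(-0.33) = 5838.18181…

5838.182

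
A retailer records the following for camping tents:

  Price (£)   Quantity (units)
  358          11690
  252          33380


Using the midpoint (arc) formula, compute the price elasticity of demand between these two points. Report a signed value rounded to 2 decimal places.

-2.77

%ΔQ = (33380 − 11690) / [(11690 + 33380)/2] = 21690/22535 = 0.962502…
%ΔP = (252 − 358) / [(358 + 252)/2] = -106/305 = -0.347540…
Arc Ed = %ΔQ / %ΔP = (21690/22535) / (-106/305) = -2.7694…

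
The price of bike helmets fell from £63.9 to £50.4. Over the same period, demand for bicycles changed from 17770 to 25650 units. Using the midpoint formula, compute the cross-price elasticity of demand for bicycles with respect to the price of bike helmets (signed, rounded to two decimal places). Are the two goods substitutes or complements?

-1.54; complements

%ΔQ_{bicycles} = (25650 − 17770)/avg = 7880/21710 = 0.362966…
%ΔP_{bike helmets} = (50.4 − 63.9)/avg = -13.5/57.15 = -0.236220…
E_cross = (7880/21710) / (-13.5/57.15) = -1.5365…
E_cross < 0 ⇒ the goods are complements.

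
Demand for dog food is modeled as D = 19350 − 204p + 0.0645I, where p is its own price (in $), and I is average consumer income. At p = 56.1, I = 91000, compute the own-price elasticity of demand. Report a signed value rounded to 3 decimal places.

-0.831

At the given values, D = 19350 − 204(56.1) + 0.0645(91000) = 13775.1.
∂D/∂p = −204.
E = (-204) × (56.1/13775.1) = -0.83080…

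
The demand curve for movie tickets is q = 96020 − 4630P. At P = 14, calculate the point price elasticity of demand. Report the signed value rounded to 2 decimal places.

dq/dP = −4630. At P = 14, q = 96020 − 4630(14) = 31200.
Ed = (dq/dP)·(P/q) = −4630 × (14/31200) = -2.0775…

-2.08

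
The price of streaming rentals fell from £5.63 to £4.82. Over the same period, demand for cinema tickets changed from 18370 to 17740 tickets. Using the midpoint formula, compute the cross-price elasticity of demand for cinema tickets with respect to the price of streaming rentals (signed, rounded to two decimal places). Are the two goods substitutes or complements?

%ΔQ_{cinema tickets} = (17740 − 18370)/avg = -630/18055 = -0.034893…
%ΔP_{streaming rentals} = (4.82 − 5.63)/avg = -0.81/5.225 = -0.155023…
E_cross = (-630/18055) / (-0.81/5.225) = 0.2250…
E_cross > 0 ⇒ the goods are substitutes.

0.23; substitutes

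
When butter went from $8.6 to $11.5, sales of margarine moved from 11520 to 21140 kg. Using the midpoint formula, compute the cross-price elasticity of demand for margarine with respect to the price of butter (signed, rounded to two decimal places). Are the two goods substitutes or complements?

2.04; substitutes

%ΔQ_{margarine} = (21140 − 11520)/avg = 9620/16330 = 0.589099…
%ΔP_{butter} = (11.5 − 8.6)/avg = 2.9/10.05 = 0.288557…
E_cross = (9620/16330) / (2.9/10.05) = 2.0415…
E_cross > 0 ⇒ the goods are substitutes.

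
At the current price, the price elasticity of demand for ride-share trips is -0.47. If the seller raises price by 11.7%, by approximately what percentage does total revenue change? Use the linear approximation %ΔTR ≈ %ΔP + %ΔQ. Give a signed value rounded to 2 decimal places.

+6.20%

%ΔQ ≈ Ed × %ΔP = (-0.47) × (+11.7%) = -5.4990%
%ΔTR ≈ %ΔP + %ΔQ = (+11.7%) + (-5.4990%) = +6.2010%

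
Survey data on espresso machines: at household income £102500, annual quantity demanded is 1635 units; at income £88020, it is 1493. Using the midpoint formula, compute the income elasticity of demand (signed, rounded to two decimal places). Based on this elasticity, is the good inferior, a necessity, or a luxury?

%ΔQ = (1493 − 1635)/[( 1635 + 1493)/2] = -142/1564 = -0.090792…
%ΔIncome = (88020 − 102500)/[( 102500 + 88020)/2] = -14480/95260 = -0.152005…
E_income = (-142/1564) / (-14480/95260) = 0.5973…
0 < E_income < 1 ⇒ normal good, necessity.

0.60; necessity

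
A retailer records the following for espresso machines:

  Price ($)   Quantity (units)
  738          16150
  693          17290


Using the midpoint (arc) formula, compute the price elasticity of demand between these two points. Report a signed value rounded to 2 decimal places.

%ΔQ = (17290 − 16150) / [(16150 + 17290)/2] = 1140/16720 = 0.068181…
%ΔP = (693 − 738) / [(738 + 693)/2] = -45/715.5 = -0.062893…
Arc Ed = %ΔQ / %ΔP = (1140/16720) / (-45/715.5) = -1.0840…

-1.08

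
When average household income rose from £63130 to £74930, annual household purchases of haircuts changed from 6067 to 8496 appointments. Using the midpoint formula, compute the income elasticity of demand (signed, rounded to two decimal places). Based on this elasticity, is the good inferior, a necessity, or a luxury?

%ΔQ = (8496 − 6067)/[( 6067 + 8496)/2] = 2429/7281.5 = 0.333585…
%ΔIncome = (74930 − 63130)/[( 63130 + 74930)/2] = 11800/69030 = 0.170940…
E_income = (2429/7281.5) / (11800/69030) = 1.9514…
E_income > 1 ⇒ normal good, luxury.

1.95; luxury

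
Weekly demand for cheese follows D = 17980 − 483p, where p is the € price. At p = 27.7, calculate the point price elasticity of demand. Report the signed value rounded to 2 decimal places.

-2.91

dD/dp = −483. At p = 27.7, D = 17980 − 483(27.7) = 4600.9.
Ed = (dD/dp)·(p/D) = −483 × (27.7/4600.9) = -2.9079…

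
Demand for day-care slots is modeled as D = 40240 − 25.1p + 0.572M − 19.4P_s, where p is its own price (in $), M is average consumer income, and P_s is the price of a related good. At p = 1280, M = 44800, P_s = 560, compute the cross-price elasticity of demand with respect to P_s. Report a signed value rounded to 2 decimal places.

At the given values, D = 40240 − 25.1(1280) + 0.572(44800) − 19.4(560) = 22873.6.
∂D/∂P_s = -19.4.
E = (-19.4) × (560/22873.6) = -0.4749…

-0.47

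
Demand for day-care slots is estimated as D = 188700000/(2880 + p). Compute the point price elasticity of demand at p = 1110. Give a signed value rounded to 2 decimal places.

-0.28

dD/dp = −188700000/(2880 + p)² = -11.8529. At p = 1110, D = 47293.2.
Ed = (dD/dp)·(p/D) = (-11.8529) × (1110/47293.2) = -0.2781…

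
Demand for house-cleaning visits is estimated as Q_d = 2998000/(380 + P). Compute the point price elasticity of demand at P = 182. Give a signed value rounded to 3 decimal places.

dQ_d/dP = −2998000/(380 + P)² = -9.49203. At P = 182, Q_d = 5334.52.
Ed = (dQ_d/dP)·(P/Q_d) = (-9.49203) × (182/5334.52) = -0.32384…

-0.324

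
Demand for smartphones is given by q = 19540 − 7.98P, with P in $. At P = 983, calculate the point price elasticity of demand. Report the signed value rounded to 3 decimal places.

-0.671

dq/dP = −7.98. At P = 983, q = 19540 − 7.98(983) = 11695.66.
Ed = (dq/dP)·(P/q) = −7.98 × (983/11695.66) = -0.67070…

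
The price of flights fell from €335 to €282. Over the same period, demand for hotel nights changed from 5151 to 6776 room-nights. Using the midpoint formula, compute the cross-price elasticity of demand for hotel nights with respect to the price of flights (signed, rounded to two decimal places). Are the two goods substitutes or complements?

%ΔQ_{hotel nights} = (6776 − 5151)/avg = 1625/5963.5 = 0.272490…
%ΔP_{flights} = (282 − 335)/avg = -53/308.5 = -0.171799…
E_cross = (1625/5963.5) / (-53/308.5) = -1.5861…
E_cross < 0 ⇒ the goods are complements.

-1.59; complements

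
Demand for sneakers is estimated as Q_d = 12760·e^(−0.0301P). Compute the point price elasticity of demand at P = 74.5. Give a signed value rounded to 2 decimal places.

dQ_d/dP = −0.0301·Q_d = -40.7881. At P = 74.5, Q_d = 1355.09.
Ed = (dQ_d/dP)·(P/Q_d) = (-40.7881) × (74.5/1355.09) = -2.2424…

-2.24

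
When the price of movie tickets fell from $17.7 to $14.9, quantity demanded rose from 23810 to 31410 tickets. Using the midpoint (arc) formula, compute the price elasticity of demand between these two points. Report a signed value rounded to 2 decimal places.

-1.60

%ΔQ = (31410 − 23810) / [(23810 + 31410)/2] = 7600/27610 = 0.275262…
%ΔP = (14.9 − 17.7) / [(17.7 + 14.9)/2] = -2.8/16.3 = -0.171779…
Arc Ed = %ΔQ / %ΔP = (7600/27610) / (-2.8/16.3) = -1.6024…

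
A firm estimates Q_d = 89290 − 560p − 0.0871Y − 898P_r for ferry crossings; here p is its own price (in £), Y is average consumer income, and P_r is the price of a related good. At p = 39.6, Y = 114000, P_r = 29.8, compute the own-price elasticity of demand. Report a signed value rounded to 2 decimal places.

-0.73

At the given values, Q_d = 89290 − 560(39.6) − 0.0871(114000) − 898(29.8) = 30424.2.
∂Q_d/∂p = −560.
E = (-560) × (39.6/30424.2) = -0.7288…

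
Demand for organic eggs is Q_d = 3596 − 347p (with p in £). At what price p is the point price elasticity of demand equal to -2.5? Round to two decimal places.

7.40

Ed = −347p/(3596 − 347p). Set this equal to -2.5:
347p = 2.5·(3596 − 347p) ⇒ 347p(1 + 2.5) = 2.5·3596
p = 2.5·3596 / (347·3.5) = 7.4022…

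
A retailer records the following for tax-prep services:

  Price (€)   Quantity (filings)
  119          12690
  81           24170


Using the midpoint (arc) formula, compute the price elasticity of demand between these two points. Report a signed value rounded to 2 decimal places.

-1.64

%ΔQ = (24170 − 12690) / [(12690 + 24170)/2] = 11480/18430 = 0.622897…
%ΔP = (81 − 119) / [(119 + 81)/2] = -38/100 = -0.38
Arc Ed = %ΔQ / %ΔP = (11480/18430) / (-38/100) = -1.6392…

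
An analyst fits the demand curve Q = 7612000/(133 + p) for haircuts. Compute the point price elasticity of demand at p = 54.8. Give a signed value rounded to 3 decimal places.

dQ/dp = −7612000/(133 + p)² = -215.828. At p = 54.8, Q = 40532.5.
Ed = (dQ/dp)·(p/Q) = (-215.828) × (54.8/40532.5) = -0.29179…

-0.292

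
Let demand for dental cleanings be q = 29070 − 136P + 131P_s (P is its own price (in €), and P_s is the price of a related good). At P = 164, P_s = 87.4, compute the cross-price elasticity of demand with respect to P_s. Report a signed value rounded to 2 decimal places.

At the given values, q = 29070 − 136(164) + 131(87.4) = 18215.4.
∂q/∂P_s = 131.
E = (131) × (87.4/18215.4) = 0.6285…

0.63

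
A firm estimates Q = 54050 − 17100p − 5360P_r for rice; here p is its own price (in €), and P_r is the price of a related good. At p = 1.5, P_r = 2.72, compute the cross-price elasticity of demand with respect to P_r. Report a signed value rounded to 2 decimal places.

-1.05

At the given values, Q = 54050 − 17100(1.5) − 5360(2.72) = 13820.8.
∂Q/∂P_r = -5360.
E = (-5360) × (2.72/13820.8) = -1.0548…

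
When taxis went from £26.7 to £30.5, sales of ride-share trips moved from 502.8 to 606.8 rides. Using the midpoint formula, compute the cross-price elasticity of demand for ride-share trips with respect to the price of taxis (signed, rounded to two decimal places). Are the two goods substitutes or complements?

%ΔQ_{ride-share trips} = (606.8 − 502.8)/avg = 104/554.8 = 0.187454…
%ΔP_{taxis} = (30.5 − 26.7)/avg = 3.8/28.6 = 0.132867…
E_cross = (104/554.8) / (3.8/28.6) = 1.4108…
E_cross > 0 ⇒ the goods are substitutes.

1.41; substitutes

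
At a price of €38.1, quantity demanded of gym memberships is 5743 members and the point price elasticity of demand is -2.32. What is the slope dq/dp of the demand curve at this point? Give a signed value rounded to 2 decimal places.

-349.70

Ed = (dq/dp)·(p/q) ⇒ dq/dp = Ed·q/p = (-2.32)·5743/38.1 = -349.7049…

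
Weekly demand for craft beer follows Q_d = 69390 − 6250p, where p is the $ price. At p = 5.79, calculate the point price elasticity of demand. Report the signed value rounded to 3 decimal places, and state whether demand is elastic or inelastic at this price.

dQ_d/dp = −6250. At p = 5.79, Q_d = 69390 − 6250(5.79) = 33202.5.
Ed = (dQ_d/dp)·(p/Q_d) = −6250 × (5.79/33202.5) = -1.08990…
|Ed| = 1.090 > 1, so demand is elastic.

-1.090; elastic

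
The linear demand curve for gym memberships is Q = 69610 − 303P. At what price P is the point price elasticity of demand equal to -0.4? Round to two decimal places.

65.64

Ed = −303P/(69610 − 303P). Set this equal to -0.4:
303P = 0.4·(69610 − 303P) ⇒ 303P(1 + 0.4) = 0.4·69610
P = 0.4·69610 / (303·1.4) = 65.6388…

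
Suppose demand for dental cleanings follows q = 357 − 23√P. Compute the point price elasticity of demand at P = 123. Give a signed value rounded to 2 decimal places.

dq/dP = −23/(2√P) = -1.03692. At P = 123, q = 101.918.
Ed = (dq/dP)·(P/q) = (-1.03692) × (123/101.918) = -1.2514…

-1.25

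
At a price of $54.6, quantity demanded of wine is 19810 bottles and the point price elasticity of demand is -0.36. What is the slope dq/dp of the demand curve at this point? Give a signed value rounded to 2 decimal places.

Ed = (dq/dp)·(p/q) ⇒ dq/dp = Ed·q/p = (-0.36)·19810/54.6 = -130.6153…

-130.62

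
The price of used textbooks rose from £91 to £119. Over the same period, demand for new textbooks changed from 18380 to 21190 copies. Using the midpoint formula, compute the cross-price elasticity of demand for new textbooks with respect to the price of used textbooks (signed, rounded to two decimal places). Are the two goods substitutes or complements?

0.53; substitutes

%ΔQ_{new textbooks} = (21190 − 18380)/avg = 2810/19785 = 0.142026…
%ΔP_{used textbooks} = (119 − 91)/avg = 28/105 = 0.266666…
E_cross = (2810/19785) / (28/105) = 0.5326…
E_cross > 0 ⇒ the goods are substitutes.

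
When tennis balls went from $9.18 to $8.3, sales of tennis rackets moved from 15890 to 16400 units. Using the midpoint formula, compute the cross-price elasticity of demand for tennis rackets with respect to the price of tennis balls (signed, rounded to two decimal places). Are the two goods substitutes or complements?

%ΔQ_{tennis rackets} = (16400 − 15890)/avg = 510/16145 = 0.031588…
%ΔP_{tennis balls} = (8.3 − 9.18)/avg = -0.88/8.74 = -0.100686…
E_cross = (510/16145) / (-0.88/8.74) = -0.3137…
E_cross < 0 ⇒ the goods are complements.

-0.31; complements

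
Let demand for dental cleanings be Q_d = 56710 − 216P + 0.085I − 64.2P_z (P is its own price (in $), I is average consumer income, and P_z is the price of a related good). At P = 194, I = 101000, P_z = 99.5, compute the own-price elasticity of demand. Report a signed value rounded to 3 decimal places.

At the given values, Q_d = 56710 − 216(194) + 0.085(101000) − 64.2(99.5) = 17003.1.
∂Q_d/∂P = −216.
E = (-216) × (194/17003.1) = -2.46449…

-2.464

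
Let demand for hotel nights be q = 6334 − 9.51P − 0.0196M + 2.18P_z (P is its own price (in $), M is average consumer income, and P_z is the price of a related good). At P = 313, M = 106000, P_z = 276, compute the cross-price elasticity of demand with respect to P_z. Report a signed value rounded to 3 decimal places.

At the given values, q = 6334 − 9.51(313) − 0.0196(106000) + 2.18(276) = 1881.45.
∂q/∂P_z = 2.18.
E = (2.18) × (276/1881.45) = 0.31979…

0.320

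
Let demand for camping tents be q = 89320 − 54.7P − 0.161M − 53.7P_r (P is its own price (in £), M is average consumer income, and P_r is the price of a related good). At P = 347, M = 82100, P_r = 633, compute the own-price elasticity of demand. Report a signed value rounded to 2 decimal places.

-0.82

At the given values, q = 89320 − 54.7(347) − 0.161(82100) − 53.7(633) = 23128.9.
∂q/∂P = −54.7.
E = (-54.7) × (347/23128.9) = -0.8206…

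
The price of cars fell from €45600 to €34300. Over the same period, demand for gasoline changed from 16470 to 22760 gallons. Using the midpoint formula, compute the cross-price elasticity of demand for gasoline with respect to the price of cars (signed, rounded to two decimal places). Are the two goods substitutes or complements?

%ΔQ_{gasoline} = (22760 − 16470)/avg = 6290/19615 = 0.320672…
%ΔP_{cars} = (34300 − 45600)/avg = -11300/39950 = -0.282853…
E_cross = (6290/19615) / (-11300/39950) = -1.1337…
E_cross < 0 ⇒ the goods are complements.

-1.13; complements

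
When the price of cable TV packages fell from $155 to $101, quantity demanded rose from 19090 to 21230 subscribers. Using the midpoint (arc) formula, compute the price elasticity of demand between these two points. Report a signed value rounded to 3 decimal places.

-0.252

%ΔQ = (21230 − 19090) / [(19090 + 21230)/2] = 2140/20160 = 0.106150…
%ΔP = (101 − 155) / [(155 + 101)/2] = -54/128 = -0.421875
Arc Ed = %ΔQ / %ΔP = (2140/20160) / (-54/128) = -0.25161…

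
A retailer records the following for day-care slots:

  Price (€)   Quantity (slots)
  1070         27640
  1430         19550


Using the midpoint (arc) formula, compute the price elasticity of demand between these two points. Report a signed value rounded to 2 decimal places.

%ΔQ = (19550 − 27640) / [(27640 + 19550)/2] = -8090/23595 = -0.342869…
%ΔP = (1430 − 1070) / [(1070 + 1430)/2] = 360/1250 = 0.288
Arc Ed = %ΔQ / %ΔP = (-8090/23595) / (360/1250) = -1.1905…

-1.19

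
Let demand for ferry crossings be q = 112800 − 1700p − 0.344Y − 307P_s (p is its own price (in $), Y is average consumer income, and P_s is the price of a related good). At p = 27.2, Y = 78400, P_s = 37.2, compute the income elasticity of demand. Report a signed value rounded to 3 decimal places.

-0.957

At the given values, q = 112800 − 1700(27.2) − 0.344(78400) − 307(37.2) = 28170.
∂q/∂Y = -0.344.
E = (-0.344) × (78400/28170) = -0.95738…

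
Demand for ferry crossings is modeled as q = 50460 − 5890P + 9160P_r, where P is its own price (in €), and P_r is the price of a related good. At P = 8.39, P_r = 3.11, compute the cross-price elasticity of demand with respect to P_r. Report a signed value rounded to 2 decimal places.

At the given values, q = 50460 − 5890(8.39) + 9160(3.11) = 29530.5.
∂q/∂P_r = 9160.
E = (9160) × (3.11/29530.5) = 0.9646…

0.96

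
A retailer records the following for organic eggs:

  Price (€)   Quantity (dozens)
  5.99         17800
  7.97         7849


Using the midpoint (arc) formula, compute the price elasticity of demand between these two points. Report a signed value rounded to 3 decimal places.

%ΔQ = (7849 − 17800) / [(17800 + 7849)/2] = -9951/12824.5 = -0.775936…
%ΔP = (7.97 − 5.99) / [(5.99 + 7.97)/2] = 1.98/6.98 = 0.283667…
Arc Ed = %ΔQ / %ΔP = (-9951/12824.5) / (1.98/6.98) = -2.73537…

-2.735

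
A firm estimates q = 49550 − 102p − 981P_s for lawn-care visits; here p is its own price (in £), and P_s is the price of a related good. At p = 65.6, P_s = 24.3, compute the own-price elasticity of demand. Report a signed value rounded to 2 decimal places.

At the given values, q = 49550 − 102(65.6) − 981(24.3) = 19020.5.
∂q/∂p = −102.
E = (-102) × (65.6/19020.5) = -0.3517…

-0.35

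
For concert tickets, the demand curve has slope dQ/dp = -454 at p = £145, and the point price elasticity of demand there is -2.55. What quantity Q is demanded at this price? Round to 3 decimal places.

Ed = (dQ/dp)·(p/Q) ⇒ Q = (dQ/dp)·p/Ed = (-454)·145/(-2.55) = 25815.68627…

25815.686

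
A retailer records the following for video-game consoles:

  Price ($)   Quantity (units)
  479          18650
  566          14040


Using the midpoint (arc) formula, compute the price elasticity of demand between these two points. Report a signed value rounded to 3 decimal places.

%ΔQ = (14040 − 18650) / [(18650 + 14040)/2] = -4610/16345 = -0.282043…
%ΔP = (566 − 479) / [(479 + 566)/2] = 87/522.5 = 0.166507…
Arc Ed = %ΔQ / %ΔP = (-4610/16345) / (87/522.5) = -1.69388…

-1.694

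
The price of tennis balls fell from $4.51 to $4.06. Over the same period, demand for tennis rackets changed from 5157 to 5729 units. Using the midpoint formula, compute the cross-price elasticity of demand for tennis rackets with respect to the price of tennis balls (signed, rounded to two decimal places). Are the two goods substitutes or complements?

-1.00; complements

%ΔQ_{tennis rackets} = (5729 − 5157)/avg = 572/5443 = 0.105089…
%ΔP_{tennis balls} = (4.06 − 4.51)/avg = -0.45/4.285 = -0.105017…
E_cross = (572/5443) / (-0.45/4.285) = -1.0006…
E_cross < 0 ⇒ the goods are complements.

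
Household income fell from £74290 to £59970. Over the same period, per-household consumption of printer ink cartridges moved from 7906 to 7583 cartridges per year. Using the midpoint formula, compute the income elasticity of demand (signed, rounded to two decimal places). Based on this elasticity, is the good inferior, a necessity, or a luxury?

0.20; necessity

%ΔQ = (7583 − 7906)/[( 7906 + 7583)/2] = -323/7744.5 = -0.041707…
%ΔIncome = (59970 − 74290)/[( 74290 + 59970)/2] = -14320/67130 = -0.213317…
E_income = (-323/7744.5) / (-14320/67130) = 0.1955…
0 < E_income < 1 ⇒ normal good, necessity.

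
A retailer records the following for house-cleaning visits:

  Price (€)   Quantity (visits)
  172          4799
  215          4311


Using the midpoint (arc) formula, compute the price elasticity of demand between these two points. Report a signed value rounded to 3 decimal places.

%ΔQ = (4311 − 4799) / [(4799 + 4311)/2] = -488/4555 = -0.107135…
%ΔP = (215 − 172) / [(172 + 215)/2] = 43/193.5 = 0.222222…
Arc Ed = %ΔQ / %ΔP = (-488/4555) / (43/193.5) = -0.48210…

-0.482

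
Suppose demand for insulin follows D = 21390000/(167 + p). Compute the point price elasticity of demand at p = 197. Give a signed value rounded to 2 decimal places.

-0.54

dD/dp = −21390000/(167 + p)² = -161.439. At p = 197, D = 58763.7.
Ed = (dD/dp)·(p/D) = (-161.439) × (197/58763.7) = -0.5412…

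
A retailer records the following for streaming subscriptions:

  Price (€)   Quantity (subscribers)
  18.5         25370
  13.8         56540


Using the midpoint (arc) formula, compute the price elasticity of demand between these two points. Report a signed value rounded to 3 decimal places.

-2.615

%ΔQ = (56540 − 25370) / [(25370 + 56540)/2] = 31170/40955 = 0.761079…
%ΔP = (13.8 − 18.5) / [(18.5 + 13.8)/2] = -4.7/16.15 = -0.291021…
Arc Ed = %ΔQ / %ΔP = (31170/40955) / (-4.7/16.15) = -2.61519…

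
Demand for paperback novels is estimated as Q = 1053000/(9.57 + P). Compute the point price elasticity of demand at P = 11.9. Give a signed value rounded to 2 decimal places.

dQ/dP = −1053000/(9.57 + P)² = -2284.36. At P = 11.9, Q = 49045.2.
Ed = (dQ/dP)·(P/Q) = (-2284.36) × (11.9/49045.2) = -0.5542…

-0.55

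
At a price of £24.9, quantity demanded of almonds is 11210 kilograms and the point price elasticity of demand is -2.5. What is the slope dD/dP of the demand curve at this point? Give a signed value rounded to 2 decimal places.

-1125.50

Ed = (dD/dP)·(P/D) ⇒ dD/dP = Ed·D/P = (-2.5)·11210/24.9 = -1125.5020…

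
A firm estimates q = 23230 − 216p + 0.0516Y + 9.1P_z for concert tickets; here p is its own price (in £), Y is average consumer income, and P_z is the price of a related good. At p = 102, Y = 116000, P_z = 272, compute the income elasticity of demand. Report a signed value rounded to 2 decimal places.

0.62

At the given values, q = 23230 − 216(102) + 0.0516(116000) + 9.1(272) = 9658.8.
∂q/∂Y = 0.0516.
E = (0.0516) × (116000/9658.8) = 0.6197…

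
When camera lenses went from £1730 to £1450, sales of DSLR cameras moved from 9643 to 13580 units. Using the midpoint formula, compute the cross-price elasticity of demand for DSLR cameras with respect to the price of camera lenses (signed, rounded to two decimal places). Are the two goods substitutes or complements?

%ΔQ_{DSLR cameras} = (13580 − 9643)/avg = 3937/11611.5 = 0.339060…
%ΔP_{camera lenses} = (1450 − 1730)/avg = -280/1590 = -0.176100…
E_cross = (3937/11611.5) / (-280/1590) = -1.9253…
E_cross < 0 ⇒ the goods are complements.

-1.93; complements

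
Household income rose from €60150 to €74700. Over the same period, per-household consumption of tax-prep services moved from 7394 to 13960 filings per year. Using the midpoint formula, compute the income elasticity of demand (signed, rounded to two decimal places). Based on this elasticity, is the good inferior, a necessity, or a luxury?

2.85; luxury

%ΔQ = (13960 − 7394)/[( 7394 + 13960)/2] = 6566/10677 = 0.614966…
%ΔIncome = (74700 − 60150)/[( 60150 + 74700)/2] = 14550/67425 = 0.215795…
E_income = (6566/10677) / (14550/67425) = 2.8497…
E_income > 1 ⇒ normal good, luxury.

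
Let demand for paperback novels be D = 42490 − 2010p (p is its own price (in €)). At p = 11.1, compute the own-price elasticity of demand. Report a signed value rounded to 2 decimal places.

At the given values, D = 42490 − 2010(11.1) = 20179.
∂D/∂p = −2010.
E = (-2010) × (11.1/20179) = -1.1056…

-1.11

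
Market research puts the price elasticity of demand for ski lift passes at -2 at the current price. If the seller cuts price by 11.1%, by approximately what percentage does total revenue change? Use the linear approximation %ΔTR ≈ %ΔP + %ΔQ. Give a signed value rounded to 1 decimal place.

+11.1%

%ΔQ ≈ Ed × %ΔP = (-2) × (-11.1%) = +22.2000%
%ΔTR ≈ %ΔP + %ΔQ = (-11.1%) + (+22.2000%) = +11.1000%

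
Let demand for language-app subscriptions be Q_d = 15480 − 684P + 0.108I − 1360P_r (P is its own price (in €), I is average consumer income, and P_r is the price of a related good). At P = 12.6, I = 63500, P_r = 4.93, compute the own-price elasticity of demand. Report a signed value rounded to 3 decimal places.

-1.229

At the given values, Q_d = 15480 − 684(12.6) + 0.108(63500) − 1360(4.93) = 7014.8.
∂Q_d/∂P = −684.
E = (-684) × (12.6/7014.8) = -1.22860…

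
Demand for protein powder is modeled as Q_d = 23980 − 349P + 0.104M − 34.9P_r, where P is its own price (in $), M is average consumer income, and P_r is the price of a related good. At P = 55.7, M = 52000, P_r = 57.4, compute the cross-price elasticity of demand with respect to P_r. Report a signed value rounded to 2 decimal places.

At the given values, Q_d = 23980 − 349(55.7) + 0.104(52000) − 34.9(57.4) = 7945.44.
∂Q_d/∂P_r = -34.9.
E = (-34.9) × (57.4/7945.44) = -0.2521…

-0.25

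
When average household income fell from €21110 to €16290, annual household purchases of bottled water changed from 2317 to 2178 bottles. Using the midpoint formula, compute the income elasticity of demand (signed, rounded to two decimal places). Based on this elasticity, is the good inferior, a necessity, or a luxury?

%ΔQ = (2178 − 2317)/[( 2317 + 2178)/2] = -139/2247.5 = -0.061846…
%ΔIncome = (16290 − 21110)/[( 21110 + 16290)/2] = -4820/18700 = -0.257754…
E_income = (-139/2247.5) / (-4820/18700) = 0.2399…
0 < E_income < 1 ⇒ normal good, necessity.

0.24; necessity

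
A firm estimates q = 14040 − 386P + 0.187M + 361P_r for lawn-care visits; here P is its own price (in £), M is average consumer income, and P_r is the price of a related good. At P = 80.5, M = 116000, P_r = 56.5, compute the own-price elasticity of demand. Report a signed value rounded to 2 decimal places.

At the given values, q = 14040 − 386(80.5) + 0.187(116000) + 361(56.5) = 25055.5.
∂q/∂P = −386.
E = (-386) × (80.5/25055.5) = -1.2401…

-1.24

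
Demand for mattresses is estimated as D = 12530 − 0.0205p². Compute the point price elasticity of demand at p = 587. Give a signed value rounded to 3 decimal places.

-2.584

dD/dp = −2·0.0205·p = -24.067. At p = 587, D = 5466.3355.
Ed = (dD/dp)·(p/D) = (-24.067) × (587/5466.3355) = -2.58442…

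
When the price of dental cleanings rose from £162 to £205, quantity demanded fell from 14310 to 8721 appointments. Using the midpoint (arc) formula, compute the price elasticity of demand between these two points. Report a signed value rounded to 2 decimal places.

-2.07

%ΔQ = (8721 − 14310) / [(14310 + 8721)/2] = -5589/11515.5 = -0.485345…
%ΔP = (205 − 162) / [(162 + 205)/2] = 43/183.5 = 0.234332…
Arc Ed = %ΔQ / %ΔP = (-5589/11515.5) / (43/183.5) = -2.0711…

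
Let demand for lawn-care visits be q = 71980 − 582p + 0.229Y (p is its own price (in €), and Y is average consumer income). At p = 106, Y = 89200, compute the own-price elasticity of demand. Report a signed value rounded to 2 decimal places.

At the given values, q = 71980 − 582(106) + 0.229(89200) = 30714.8.
∂q/∂p = −582.
E = (-582) × (106/30714.8) = -2.0085…

-2.01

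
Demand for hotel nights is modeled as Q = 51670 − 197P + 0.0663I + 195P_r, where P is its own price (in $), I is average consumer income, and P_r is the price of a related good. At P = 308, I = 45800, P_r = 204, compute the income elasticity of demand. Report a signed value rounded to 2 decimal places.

0.09

At the given values, Q = 51670 − 197(308) + 0.0663(45800) + 195(204) = 33810.54.
∂Q/∂I = 0.0663.
E = (0.0663) × (45800/33810.54) = 0.0898…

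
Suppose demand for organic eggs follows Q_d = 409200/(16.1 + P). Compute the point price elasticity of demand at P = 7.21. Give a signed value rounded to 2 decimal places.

-0.31

dQ_d/dP = −409200/(16.1 + P)² = -753.097. At P = 7.21, Q_d = 17554.7.
Ed = (dQ_d/dP)·(P/Q_d) = (-753.097) × (7.21/17554.7) = -0.3093…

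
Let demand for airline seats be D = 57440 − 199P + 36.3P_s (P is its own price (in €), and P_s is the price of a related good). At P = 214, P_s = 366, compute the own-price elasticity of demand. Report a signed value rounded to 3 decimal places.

At the given values, D = 57440 − 199(214) + 36.3(366) = 28139.8.
∂D/∂P = −199.
E = (-199) × (214/28139.8) = -1.51337…

-1.513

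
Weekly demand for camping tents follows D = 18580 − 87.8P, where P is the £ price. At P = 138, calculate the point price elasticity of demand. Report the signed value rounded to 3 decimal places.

-1.875

dD/dP = −87.8. At P = 138, D = 18580 − 87.8(138) = 6463.6.
Ed = (dD/dP)·(P/D) = −87.8 × (138/6463.6) = -1.87455…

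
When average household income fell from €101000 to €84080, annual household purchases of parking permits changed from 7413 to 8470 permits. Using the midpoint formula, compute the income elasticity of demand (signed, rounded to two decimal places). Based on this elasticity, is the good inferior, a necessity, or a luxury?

-0.73; inferior

%ΔQ = (8470 − 7413)/[( 7413 + 8470)/2] = 1057/7941.5 = 0.133098…
%ΔIncome = (84080 − 101000)/[( 101000 + 84080)/2] = -16920/92540 = -0.182839…
E_income = (1057/7941.5) / (-16920/92540) = -0.7279…
E_income < 0 ⇒ inferior good.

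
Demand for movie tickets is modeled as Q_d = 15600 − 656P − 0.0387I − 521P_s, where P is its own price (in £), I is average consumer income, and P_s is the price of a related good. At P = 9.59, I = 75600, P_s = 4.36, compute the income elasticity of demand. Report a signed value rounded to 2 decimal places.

-0.71

At the given values, Q_d = 15600 − 656(9.59) − 0.0387(75600) − 521(4.36) = 4111.68.
∂Q_d/∂I = -0.0387.
E = (-0.0387) × (75600/4111.68) = -0.7115…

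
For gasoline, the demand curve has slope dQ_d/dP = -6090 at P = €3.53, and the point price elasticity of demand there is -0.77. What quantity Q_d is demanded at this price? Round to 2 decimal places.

Ed = (dQ_d/dP)·(P/Q_d) ⇒ Q_d = (dQ_d/dP)·P/Ed = (-6090)·3.53/(-0.77) = 27919.0909…

27919.09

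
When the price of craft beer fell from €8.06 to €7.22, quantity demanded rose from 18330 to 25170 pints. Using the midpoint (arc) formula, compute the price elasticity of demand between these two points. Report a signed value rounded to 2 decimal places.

-2.86

%ΔQ = (25170 − 18330) / [(18330 + 25170)/2] = 6840/21750 = 0.314482…
%ΔP = (7.22 − 8.06) / [(8.06 + 7.22)/2] = -0.84/7.64 = -0.109947…
Arc Ed = %ΔQ / %ΔP = (6840/21750) / (-0.84/7.64) = -2.8602…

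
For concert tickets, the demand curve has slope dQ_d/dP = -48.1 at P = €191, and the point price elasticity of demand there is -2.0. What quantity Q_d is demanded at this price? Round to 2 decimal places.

4593.55

Ed = (dQ_d/dP)·(P/Q_d) ⇒ Q_d = (dQ_d/dP)·P/Ed = (-48.1)·191/(-2.0) = 4593.55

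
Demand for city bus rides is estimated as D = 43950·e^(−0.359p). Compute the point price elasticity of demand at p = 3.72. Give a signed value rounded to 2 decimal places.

-1.34

dD/dp = −0.359·D = -4150.13. At p = 3.72, D = 11560.3.
Ed = (dD/dp)·(p/D) = (-4150.13) × (3.72/11560.3) = -1.3354…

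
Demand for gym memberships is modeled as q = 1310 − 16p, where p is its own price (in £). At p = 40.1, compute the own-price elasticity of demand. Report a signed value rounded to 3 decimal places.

-0.960

At the given values, q = 1310 − 16(40.1) = 668.4.
∂q/∂p = −16.
E = (-16) × (40.1/668.4) = -0.95990…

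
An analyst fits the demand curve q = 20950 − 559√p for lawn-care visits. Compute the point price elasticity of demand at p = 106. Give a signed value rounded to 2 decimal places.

-0.19

dq/dp = −559/(2√p) = -27.1474. At p = 106, q = 15194.7.
Ed = (dq/dp)·(p/q) = (-27.1474) × (106/15194.7) = -0.1893…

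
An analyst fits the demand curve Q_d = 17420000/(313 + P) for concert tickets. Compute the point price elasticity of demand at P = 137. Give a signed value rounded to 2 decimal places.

-0.30

dQ_d/dP = −17420000/(313 + P)² = -86.0247. At P = 137, Q_d = 38711.1.
Ed = (dQ_d/dP)·(P/Q_d) = (-86.0247) × (137/38711.1) = -0.3044…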